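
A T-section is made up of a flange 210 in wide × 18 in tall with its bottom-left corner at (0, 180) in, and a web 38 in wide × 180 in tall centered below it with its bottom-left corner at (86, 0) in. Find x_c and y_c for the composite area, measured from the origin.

x_c = 105.00 in, y_c = 125.24 in

web: A = 38 × 180 = 6840.00, centroid at (105.00, 90.00).
flange: A = 210 × 18 = 3780.00, centroid at (105.00, 189.00).
ΣA = 10620.00 in²
ΣAx_c = (6840.00)(105.00) + (3780.00)(105.00) = 1115100.00 in³
ΣAy_c = (6840.00)(90.00) + (3780.00)(189.00) = 1330020.00 in³
x_c = 1115100.00 / 10620.00 = 105.00 in
y_c = 1330020.00 / 10620.00 = 125.24 in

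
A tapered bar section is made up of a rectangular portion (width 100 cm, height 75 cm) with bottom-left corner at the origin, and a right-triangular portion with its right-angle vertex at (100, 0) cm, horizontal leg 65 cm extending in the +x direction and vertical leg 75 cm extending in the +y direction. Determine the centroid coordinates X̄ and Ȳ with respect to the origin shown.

X̄ = 67.58 cm, Ȳ = 34.43 cm

rectangular portion: A = 100 × 75 = 7500.00, centroid at (50.00, 37.50).
triangular portion: A = ½·65·75 = 2437.50, centroid at (121.67, 25.00).
ΣA = 9937.50 cm², ΣAX̄ = 671562.50 cm³, ΣAȲ = 342187.50 cm³.
X̄ = 671562.50/9937.50 = 67.58 cm; Ȳ = 342187.50/9937.50 = 34.43 cm.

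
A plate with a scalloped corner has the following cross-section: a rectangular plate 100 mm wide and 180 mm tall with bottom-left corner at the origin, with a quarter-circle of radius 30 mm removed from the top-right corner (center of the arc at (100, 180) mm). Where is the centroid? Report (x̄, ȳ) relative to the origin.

Part | A | x̄ᵢ | ȳᵢ | A·x̄ᵢ | A·ȳᵢ
plate | 18000.00 | 50.00 | 90.00 | 900000.00 | 1620000.00
removed quarter-circle | -706.86 | 87.27 | 167.27 | -61685.83 | -118234.50
Σ | 17293.14 |  |  | 838314.17 | 1501765.50
x̄ = 838314.17 / 17293.14 = 48.48 mm
ȳ = 1501765.50 / 17293.14 = 86.84 mm

x̄ = 48.48 mm, ȳ = 86.84 mm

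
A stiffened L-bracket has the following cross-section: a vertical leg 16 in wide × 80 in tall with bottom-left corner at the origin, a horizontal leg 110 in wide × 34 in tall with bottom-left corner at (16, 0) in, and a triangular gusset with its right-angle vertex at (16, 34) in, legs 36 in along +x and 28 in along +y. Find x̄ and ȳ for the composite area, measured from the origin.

x̄ = 52.48 in, ȳ = 24.73 in

vertical leg: A = 16 × 80 = 1280.00, centroid at (8.00, 40.00).
horizontal leg: A = 110 × 34 = 3740.00, centroid at (71.00, 17.00).
gusset: A = ½·36·28 = 504.00, centroid at (28.00, 43.33).
ΣA = 5524.00 in²
ΣAx̄ = (1280.00)(8.00) + (3740.00)(71.00) + (504.00)(28.00) = 289892.00 in³
ΣAȳ = (1280.00)(40.00) + (3740.00)(17.00) + (504.00)(43.33) = 136620.00 in³
x̄ = 289892.00 / 5524.00 = 52.48 in
ȳ = 136620.00 / 5524.00 = 24.73 in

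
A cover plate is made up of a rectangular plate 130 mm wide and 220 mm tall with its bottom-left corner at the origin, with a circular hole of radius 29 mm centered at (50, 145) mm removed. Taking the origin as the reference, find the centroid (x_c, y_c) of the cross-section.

plate: A = 130 × 220 = 28600.00, centroid at (65.00, 110.00).
hole: A = −π·29² = -2642.08, centroid at (50.00, 145.00).
ΣA = 25957.92 mm², ΣAx_c = 1726896.03 mm³, ΣAy_c = 2762898.48 mm³.
x_c = 1726896.03/25957.92 = 66.53 mm; y_c = 2762898.48/25957.92 = 106.44 mm.

x_c = 66.53 mm, y_c = 106.44 mm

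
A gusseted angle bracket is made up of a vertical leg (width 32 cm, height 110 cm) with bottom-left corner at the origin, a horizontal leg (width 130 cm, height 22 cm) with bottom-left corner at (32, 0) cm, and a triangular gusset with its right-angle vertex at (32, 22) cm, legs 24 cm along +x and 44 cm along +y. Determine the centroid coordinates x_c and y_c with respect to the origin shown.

vertical leg: A = 32 × 110 = 3520.00, centroid at (16.00, 55.00).
horizontal leg: A = 130 × 22 = 2860.00, centroid at (97.00, 11.00).
gusset: A = ½·24·44 = 528.00, centroid at (40.00, 36.67).
ΣA = 6908.00 cm²
ΣAx_c = (3520.00)(16.00) + (2860.00)(97.00) + (528.00)(40.00) = 354860.00 cm³
ΣAy_c = (3520.00)(55.00) + (2860.00)(11.00) + (528.00)(36.67) = 244420.00 cm³
x_c = 354860.00 / 6908.00 = 51.37 cm
y_c = 244420.00 / 6908.00 = 35.38 cm

x_c = 51.37 cm, y_c = 35.38 cm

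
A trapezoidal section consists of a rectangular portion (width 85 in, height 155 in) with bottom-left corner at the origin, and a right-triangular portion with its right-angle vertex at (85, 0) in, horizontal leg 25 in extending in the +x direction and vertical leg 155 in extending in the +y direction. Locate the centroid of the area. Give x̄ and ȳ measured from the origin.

x̄ = 49.02 in, ȳ = 74.19 in

Part | A | x̄ᵢ | ȳᵢ | A·x̄ᵢ | A·ȳᵢ
rectangular portion | 13175.00 | 42.50 | 77.50 | 559937.50 | 1021062.50
triangular portion | 1937.50 | 93.33 | 51.67 | 180833.33 | 100104.17
Σ | 15112.50 |  |  | 740770.83 | 1121166.67
x̄ = 740770.83 / 15112.50 = 49.02 in
ȳ = 1121166.67 / 15112.50 = 74.19 in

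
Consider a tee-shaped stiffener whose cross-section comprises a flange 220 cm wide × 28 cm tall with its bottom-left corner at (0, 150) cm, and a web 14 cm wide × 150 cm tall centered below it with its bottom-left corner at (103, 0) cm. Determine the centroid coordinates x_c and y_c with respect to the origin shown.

x_c = 110.00 cm, y_c = 141.37 cm

web: A = 14 × 150 = 2100.00, centroid at (110.00, 75.00).
flange: A = 220 × 28 = 6160.00, centroid at (110.00, 164.00).
ΣA = 8260.00 cm²
ΣAx_c = (2100.00)(110.00) + (6160.00)(110.00) = 908600.00 cm³
ΣAy_c = (2100.00)(75.00) + (6160.00)(164.00) = 1167740.00 cm³
x_c = 908600.00 / 8260.00 = 110.00 cm
y_c = 1167740.00 / 8260.00 = 141.37 cm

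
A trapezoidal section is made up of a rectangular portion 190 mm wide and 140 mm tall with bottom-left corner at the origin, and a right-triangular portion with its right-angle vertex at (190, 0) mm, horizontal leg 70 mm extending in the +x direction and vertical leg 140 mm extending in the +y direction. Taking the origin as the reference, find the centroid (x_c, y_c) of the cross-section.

rectangular portion: A = 190 × 140 = 26600.00, centroid at (95.00, 70.00).
triangular portion: A = ½·70·140 = 4900.00, centroid at (213.33, 46.67).
ΣA = 31500.00 mm², ΣAx_c = 3572333.33 mm³, ΣAy_c = 2090666.67 mm³.
x_c = 3572333.33/31500.00 = 113.41 mm; y_c = 2090666.67/31500.00 = 66.37 mm.

x_c = 113.41 mm, y_c = 66.37 mm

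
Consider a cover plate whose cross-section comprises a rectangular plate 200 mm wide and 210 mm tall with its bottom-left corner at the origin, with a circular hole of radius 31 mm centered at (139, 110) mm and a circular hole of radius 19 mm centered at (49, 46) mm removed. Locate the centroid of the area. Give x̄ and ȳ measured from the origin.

x̄ = 98.42 mm, ȳ = 106.37 mm

plate: A = 200 × 210 = 42000.00, centroid at (100.00, 105.00).
hole 1: A = −π·31² = -3019.07, centroid at (139.00, 110.00).
hole 2: A = −π·19² = -1134.11, centroid at (49.00, 46.00).
ΣA = 37846.81 mm²
ΣAx̄ = (42000.00)(100.00) + (-3019.07)(139.00) + (-1134.11)(49.00) = 3724777.56 mm³
ΣAȳ = (42000.00)(105.00) + (-3019.07)(110.00) + (-1134.11)(46.00) = 4025732.95 mm³
x̄ = 3724777.56 / 37846.81 = 98.42 mm
ȳ = 4025732.95 / 37846.81 = 106.37 mm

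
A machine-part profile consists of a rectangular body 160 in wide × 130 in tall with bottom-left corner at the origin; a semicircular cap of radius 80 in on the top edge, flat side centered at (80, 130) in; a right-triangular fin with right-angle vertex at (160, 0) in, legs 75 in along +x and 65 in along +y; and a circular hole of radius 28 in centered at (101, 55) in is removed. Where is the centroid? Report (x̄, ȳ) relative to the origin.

rectangular body: A = 160 × 130 = 20800.00, centroid at (80.00, 65.00).
semicircular top: A = ½π·80² = 10053.10, centroid at (80.00, 163.95).
triangular fin: A = ½·75·65 = 2437.50, centroid at (185.00, 21.67).
hole: A = −π·28² = -2463.01, centroid at (101.00, 55.00).
ΣA = 30827.59 in², ΣAx̄ = 2670421.35 in³, ΣAȳ = 2917582.90 in³.
x̄ = 2670421.35/30827.59 = 86.62 in; ȳ = 2917582.90/30827.59 = 94.64 in.

x̄ = 86.62 in, ȳ = 94.64 in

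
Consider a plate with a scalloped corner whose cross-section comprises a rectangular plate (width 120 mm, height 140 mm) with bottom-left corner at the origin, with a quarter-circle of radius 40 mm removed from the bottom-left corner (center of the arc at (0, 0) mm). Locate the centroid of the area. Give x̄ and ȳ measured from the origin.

x̄ = 63.48 mm, ȳ = 74.29 mm

plate: A = 120 × 140 = 16800.00, centroid at (60.00, 70.00).
removed quarter-circle: A = −¼π·40² = -1256.64, centroid at (16.98, 16.98).
ΣA = 15543.36 mm², ΣAx̄ = 986666.67 mm³, ΣAȳ = 1154666.67 mm³.
x̄ = 986666.67/15543.36 = 63.48 mm; ȳ = 1154666.67/15543.36 = 74.29 mm.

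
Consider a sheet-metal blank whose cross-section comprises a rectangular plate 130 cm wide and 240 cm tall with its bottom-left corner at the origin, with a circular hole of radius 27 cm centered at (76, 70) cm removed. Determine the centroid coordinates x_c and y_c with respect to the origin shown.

Part | A | x̄ᵢ | ȳᵢ | A·x̄ᵢ | A·ȳᵢ
plate | 31200.00 | 65.00 | 120.00 | 2028000.00 | 3744000.00
hole | -2290.22 | 76.00 | 70.00 | -174056.80 | -160315.47
Σ | 28909.78 |  |  | 1853943.20 | 3583684.53
x_c = 1853943.20 / 28909.78 = 64.13 cm
y_c = 3583684.53 / 28909.78 = 123.96 cm

x_c = 64.13 cm, y_c = 123.96 cm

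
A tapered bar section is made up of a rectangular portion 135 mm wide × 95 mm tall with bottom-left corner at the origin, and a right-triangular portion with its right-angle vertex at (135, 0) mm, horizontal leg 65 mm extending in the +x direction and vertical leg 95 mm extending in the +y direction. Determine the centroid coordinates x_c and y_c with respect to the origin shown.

rectangular portion: A = 135 × 95 = 12825.00, centroid at (67.50, 47.50).
triangular portion: A = ½·65·95 = 3087.50, centroid at (156.67, 31.67).
ΣA = 15912.50 mm², ΣAx_c = 1349395.83 mm³, ΣAy_c = 706958.33 mm³.
x_c = 1349395.83/15912.50 = 84.80 mm; y_c = 706958.33/15912.50 = 44.43 mm.

x_c = 84.80 mm, y_c = 44.43 mm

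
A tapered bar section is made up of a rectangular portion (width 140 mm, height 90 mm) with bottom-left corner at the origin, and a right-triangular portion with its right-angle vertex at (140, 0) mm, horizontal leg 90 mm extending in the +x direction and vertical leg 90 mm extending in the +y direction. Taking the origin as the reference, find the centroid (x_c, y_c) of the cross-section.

x_c = 94.32 mm, y_c = 41.35 mm

rectangular portion: A = 140 × 90 = 12600.00, centroid at (70.00, 45.00).
triangular portion: A = ½·90·90 = 4050.00, centroid at (170.00, 30.00).
ΣA = 16650.00 mm²
ΣAx_c = (12600.00)(70.00) + (4050.00)(170.00) = 1570500.00 mm³
ΣAy_c = (12600.00)(45.00) + (4050.00)(30.00) = 688500.00 mm³
x_c = 1570500.00 / 16650.00 = 94.32 mm
y_c = 688500.00 / 16650.00 = 41.35 mm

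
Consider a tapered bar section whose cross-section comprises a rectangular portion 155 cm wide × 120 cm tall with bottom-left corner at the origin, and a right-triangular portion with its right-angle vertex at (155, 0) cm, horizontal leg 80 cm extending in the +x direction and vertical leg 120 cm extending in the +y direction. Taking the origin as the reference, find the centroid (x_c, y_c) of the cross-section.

x_c = 98.87 cm, y_c = 55.90 cm

rectangular portion: A = 155 × 120 = 18600.00, centroid at (77.50, 60.00).
triangular portion: A = ½·80·120 = 4800.00, centroid at (181.67, 40.00).
ΣA = 23400.00 cm², ΣAx_c = 2313500.00 cm³, ΣAy_c = 1308000.00 cm³.
x_c = 2313500.00/23400.00 = 98.87 cm; y_c = 1308000.00/23400.00 = 55.90 cm.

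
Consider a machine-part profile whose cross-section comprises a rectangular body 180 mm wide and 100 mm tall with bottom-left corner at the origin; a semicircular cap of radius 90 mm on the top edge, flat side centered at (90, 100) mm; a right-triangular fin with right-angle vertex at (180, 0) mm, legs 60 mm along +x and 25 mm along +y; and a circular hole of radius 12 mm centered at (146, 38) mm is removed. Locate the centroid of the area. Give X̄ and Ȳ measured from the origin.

X̄ = 91.84 mm, Ȳ = 85.34 mm

Part | A | x̄ᵢ | ȳᵢ | A·x̄ᵢ | A·ȳᵢ
rectangular body | 18000.00 | 90.00 | 50.00 | 1620000.00 | 900000.00
semicircular top | 12723.45 | 90.00 | 138.20 | 1145110.52 | 1758345.02
triangular fin | 750.00 | 200.00 | 8.33 | 150000.00 | 6250.00
hole | -452.39 | 146.00 | 38.00 | -66048.84 | -17190.80
Σ | 31021.06 |  |  | 2849061.68 | 2647404.23
X̄ = 2849061.68 / 31021.06 = 91.84 mm
Ȳ = 2647404.23 / 31021.06 = 85.34 mm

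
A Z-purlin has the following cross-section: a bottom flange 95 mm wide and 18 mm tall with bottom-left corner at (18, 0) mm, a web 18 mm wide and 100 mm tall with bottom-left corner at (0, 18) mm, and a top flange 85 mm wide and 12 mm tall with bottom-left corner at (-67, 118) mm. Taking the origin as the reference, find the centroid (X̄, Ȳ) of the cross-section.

Part | A | x̄ᵢ | ȳᵢ | A·x̄ᵢ | A·ȳᵢ
bottom flange | 1710.00 | 65.50 | 9.00 | 112005.00 | 15390.00
web | 1800.00 | 9.00 | 68.00 | 16200.00 | 122400.00
top flange | 1020.00 | -24.50 | 124.00 | -24990.00 | 126480.00
Σ | 4530.00 |  |  | 103215.00 | 264270.00
X̄ = 103215.00 / 4530.00 = 22.78 mm
Ȳ = 264270.00 / 4530.00 = 58.34 mm

X̄ = 22.78 mm, Ȳ = 58.34 mm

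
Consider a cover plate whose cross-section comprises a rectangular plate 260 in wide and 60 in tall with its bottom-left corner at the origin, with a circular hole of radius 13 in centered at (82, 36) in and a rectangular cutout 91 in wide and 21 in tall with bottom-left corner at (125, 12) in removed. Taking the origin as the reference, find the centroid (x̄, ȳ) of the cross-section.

plate: A = 260 × 60 = 15600.00, centroid at (130.00, 30.00).
hole 1: A = −π·13² = -530.93, centroid at (82.00, 36.00).
hole 2: A = −(91 × 21) = -1911.00, centroid at (170.50, 22.50).
ΣA = 13158.07 in², ΣAx̄ = 1658638.31 in³, ΣAȳ = 405889.05 in³.
x̄ = 1658638.31/13158.07 = 126.05 in; ȳ = 405889.05/13158.07 = 30.85 in.

x̄ = 126.05 in, ȳ = 30.85 in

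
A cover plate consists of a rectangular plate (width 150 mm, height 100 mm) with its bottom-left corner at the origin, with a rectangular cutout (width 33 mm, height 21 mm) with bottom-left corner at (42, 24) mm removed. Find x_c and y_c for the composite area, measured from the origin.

x_c = 75.80 mm, y_c = 50.75 mm

plate: A = 150 × 100 = 15000.00, centroid at (75.00, 50.00).
hole: A = −(33 × 21) = -693.00, centroid at (58.50, 34.50).
ΣA = 14307.00 mm², ΣAx_c = 1084459.50 mm³, ΣAy_c = 726091.50 mm³.
x_c = 1084459.50/14307.00 = 75.80 mm; y_c = 726091.50/14307.00 = 50.75 mm.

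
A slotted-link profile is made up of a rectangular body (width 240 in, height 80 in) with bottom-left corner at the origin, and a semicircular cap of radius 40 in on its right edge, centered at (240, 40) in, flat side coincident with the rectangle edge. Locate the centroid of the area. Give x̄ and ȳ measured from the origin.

x̄ = 135.85 in, ȳ = 40.00 in

Part | A | x̄ᵢ | ȳᵢ | A·x̄ᵢ | A·ȳᵢ
rectangular body | 19200.00 | 120.00 | 40.00 | 2304000.00 | 768000.00
semicircular end | 2513.27 | 256.98 | 40.00 | 645852.46 | 100530.96
Σ | 21713.27 |  |  | 2949852.46 | 868530.96
x̄ = 2949852.46 / 21713.27 = 135.85 in
ȳ = 868530.96 / 21713.27 = 40.00 in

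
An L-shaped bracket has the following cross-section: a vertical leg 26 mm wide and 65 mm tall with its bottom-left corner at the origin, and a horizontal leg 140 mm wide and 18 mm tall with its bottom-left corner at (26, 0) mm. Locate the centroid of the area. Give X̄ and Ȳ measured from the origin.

Part | A | x̄ᵢ | ȳᵢ | A·x̄ᵢ | A·ȳᵢ
vertical leg | 1690.00 | 13.00 | 32.50 | 21970.00 | 54925.00
horizontal leg | 2520.00 | 96.00 | 9.00 | 241920.00 | 22680.00
Σ | 4210.00 |  |  | 263890.00 | 77605.00
X̄ = 263890.00 / 4210.00 = 62.68 mm
Ȳ = 77605.00 / 4210.00 = 18.43 mm

X̄ = 62.68 mm, Ȳ = 18.43 mm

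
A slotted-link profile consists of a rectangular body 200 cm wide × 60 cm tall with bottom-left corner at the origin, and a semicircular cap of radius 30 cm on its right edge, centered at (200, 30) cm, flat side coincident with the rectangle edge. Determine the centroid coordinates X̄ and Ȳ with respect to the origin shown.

X̄ = 111.88 cm, Ȳ = 30.00 cm

rectangular body: A = 200 × 60 = 12000.00, centroid at (100.00, 30.00).
semicircular end: A = ½π·30² = 1413.72, centroid at (212.73, 30.00).
ΣA = 13413.72 cm², ΣAX̄ = 1500743.34 cm³, ΣAȲ = 402411.50 cm³.
X̄ = 1500743.34/13413.72 = 111.88 cm; Ȳ = 402411.50/13413.72 = 30.00 cm.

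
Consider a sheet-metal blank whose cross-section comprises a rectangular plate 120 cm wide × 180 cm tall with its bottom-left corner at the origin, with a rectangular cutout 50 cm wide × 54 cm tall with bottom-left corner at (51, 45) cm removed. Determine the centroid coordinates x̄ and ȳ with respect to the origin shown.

x̄ = 57.71 cm, ȳ = 92.57 cm

plate: A = 120 × 180 = 21600.00, centroid at (60.00, 90.00).
hole: A = −(50 × 54) = -2700.00, centroid at (76.00, 72.00).
ΣA = 18900.00 cm²
ΣAx̄ = (21600.00)(60.00) + (-2700.00)(76.00) = 1090800.00 cm³
ΣAȳ = (21600.00)(90.00) + (-2700.00)(72.00) = 1749600.00 cm³
x̄ = 1090800.00 / 18900.00 = 57.71 cm
ȳ = 1749600.00 / 18900.00 = 92.57 cm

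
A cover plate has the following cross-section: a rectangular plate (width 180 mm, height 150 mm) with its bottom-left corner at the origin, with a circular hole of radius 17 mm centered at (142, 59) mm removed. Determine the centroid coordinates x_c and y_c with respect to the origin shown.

plate: A = 180 × 150 = 27000.00, centroid at (90.00, 75.00).
hole: A = −π·17² = -907.92, centroid at (142.00, 59.00).
ΣA = 26092.08 mm², ΣAx_c = 2301075.32 mm³, ΣAy_c = 1971432.70 mm³.
x_c = 2301075.32/26092.08 = 88.19 mm; y_c = 1971432.70/26092.08 = 75.56 mm.

x_c = 88.19 mm, y_c = 75.56 mm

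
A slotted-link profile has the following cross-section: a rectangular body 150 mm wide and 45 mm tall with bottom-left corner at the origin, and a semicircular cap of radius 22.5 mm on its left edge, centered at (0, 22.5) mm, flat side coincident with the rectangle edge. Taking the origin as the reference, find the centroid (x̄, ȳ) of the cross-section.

rectangular body: A = 150 × 45 = 6750.00, centroid at (75.00, 22.50).
semicircular end: A = ½π·22.5² = 795.22, centroid at (-9.55, 22.50).
ΣA = 7545.22 mm², ΣAx̄ = 498656.25 mm³, ΣAȳ = 169767.35 mm³.
x̄ = 498656.25/7545.22 = 66.09 mm; ȳ = 169767.35/7545.22 = 22.50 mm.

x̄ = 66.09 mm, ȳ = 22.50 mm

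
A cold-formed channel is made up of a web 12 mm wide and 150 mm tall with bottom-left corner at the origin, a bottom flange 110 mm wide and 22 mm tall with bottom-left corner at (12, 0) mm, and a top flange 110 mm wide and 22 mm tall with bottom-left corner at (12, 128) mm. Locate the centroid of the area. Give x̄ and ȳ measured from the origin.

x̄ = 50.46 mm, ȳ = 75.00 mm

web: A = 12 × 150 = 1800.00, centroid at (6.00, 75.00).
bottom flange: A = 110 × 22 = 2420.00, centroid at (67.00, 11.00).
top flange: A = 110 × 22 = 2420.00, centroid at (67.00, 139.00).
ΣA = 6640.00 mm², ΣAx̄ = 335080.00 mm³, ΣAȳ = 498000.00 mm³.
x̄ = 335080.00/6640.00 = 50.46 mm; ȳ = 498000.00/6640.00 = 75.00 mm.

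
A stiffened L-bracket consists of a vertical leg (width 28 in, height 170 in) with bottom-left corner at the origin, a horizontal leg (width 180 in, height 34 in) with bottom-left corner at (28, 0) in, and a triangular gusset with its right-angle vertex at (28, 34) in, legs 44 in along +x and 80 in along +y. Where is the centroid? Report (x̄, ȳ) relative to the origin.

x̄ = 68.35 in, ȳ = 48.69 in

Part | A | x̄ᵢ | ȳᵢ | A·x̄ᵢ | A·ȳᵢ
vertical leg | 4760.00 | 14.00 | 85.00 | 66640.00 | 404600.00
horizontal leg | 6120.00 | 118.00 | 17.00 | 722160.00 | 104040.00
gusset | 1760.00 | 42.67 | 60.67 | 75093.33 | 106773.33
Σ | 12640.00 |  |  | 863893.33 | 615413.33
x̄ = 863893.33 / 12640.00 = 68.35 in
ȳ = 615413.33 / 12640.00 = 48.69 in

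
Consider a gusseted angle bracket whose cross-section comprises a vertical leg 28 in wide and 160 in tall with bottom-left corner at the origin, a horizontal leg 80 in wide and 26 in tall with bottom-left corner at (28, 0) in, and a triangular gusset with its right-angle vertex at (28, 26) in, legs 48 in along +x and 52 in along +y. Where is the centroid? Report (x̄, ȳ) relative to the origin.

Part | A | x̄ᵢ | ȳᵢ | A·x̄ᵢ | A·ȳᵢ
vertical leg | 4480.00 | 14.00 | 80.00 | 62720.00 | 358400.00
horizontal leg | 2080.00 | 68.00 | 13.00 | 141440.00 | 27040.00
gusset | 1248.00 | 44.00 | 43.33 | 54912.00 | 54080.00
Σ | 7808.00 |  |  | 259072.00 | 439520.00
x̄ = 259072.00 / 7808.00 = 33.18 in
ȳ = 439520.00 / 7808.00 = 56.29 in

x̄ = 33.18 in, ȳ = 56.29 in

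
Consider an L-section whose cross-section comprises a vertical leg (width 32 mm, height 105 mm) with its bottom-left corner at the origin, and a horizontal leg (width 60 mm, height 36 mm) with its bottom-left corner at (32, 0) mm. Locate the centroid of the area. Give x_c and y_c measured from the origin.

x_c = 34.00 mm, y_c = 39.00 mm

Part | A | x̄ᵢ | ȳᵢ | A·x̄ᵢ | A·ȳᵢ
vertical leg | 3360.00 | 16.00 | 52.50 | 53760.00 | 176400.00
horizontal leg | 2160.00 | 62.00 | 18.00 | 133920.00 | 38880.00
Σ | 5520.00 |  |  | 187680.00 | 215280.00
x_c = 187680.00 / 5520.00 = 34.00 mm
y_c = 215280.00 / 5520.00 = 39.00 mm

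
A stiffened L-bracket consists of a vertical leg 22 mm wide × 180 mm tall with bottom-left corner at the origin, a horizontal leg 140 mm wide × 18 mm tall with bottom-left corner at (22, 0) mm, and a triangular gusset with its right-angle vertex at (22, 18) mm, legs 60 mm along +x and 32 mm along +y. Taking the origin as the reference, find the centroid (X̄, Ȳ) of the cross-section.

X̄ = 42.44 mm, Ȳ = 54.65 mm

Part | A | x̄ᵢ | ȳᵢ | A·x̄ᵢ | A·ȳᵢ
vertical leg | 3960.00 | 11.00 | 90.00 | 43560.00 | 356400.00
horizontal leg | 2520.00 | 92.00 | 9.00 | 231840.00 | 22680.00
gusset | 960.00 | 42.00 | 28.67 | 40320.00 | 27520.00
Σ | 7440.00 |  |  | 315720.00 | 406600.00
X̄ = 315720.00 / 7440.00 = 42.44 mm
Ȳ = 406600.00 / 7440.00 = 54.65 mm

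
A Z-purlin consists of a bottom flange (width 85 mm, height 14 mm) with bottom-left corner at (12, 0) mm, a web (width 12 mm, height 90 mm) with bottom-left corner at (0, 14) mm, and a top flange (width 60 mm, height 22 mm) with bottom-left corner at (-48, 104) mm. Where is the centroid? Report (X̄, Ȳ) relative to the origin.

Part | A | x̄ᵢ | ȳᵢ | A·x̄ᵢ | A·ȳᵢ
bottom flange | 1190.00 | 54.50 | 7.00 | 64855.00 | 8330.00
web | 1080.00 | 6.00 | 59.00 | 6480.00 | 63720.00
top flange | 1320.00 | -18.00 | 115.00 | -23760.00 | 151800.00
Σ | 3590.00 |  |  | 47575.00 | 223850.00
X̄ = 47575.00 / 3590.00 = 13.25 mm
Ȳ = 223850.00 / 3590.00 = 62.35 mm

X̄ = 13.25 mm, Ȳ = 62.35 mm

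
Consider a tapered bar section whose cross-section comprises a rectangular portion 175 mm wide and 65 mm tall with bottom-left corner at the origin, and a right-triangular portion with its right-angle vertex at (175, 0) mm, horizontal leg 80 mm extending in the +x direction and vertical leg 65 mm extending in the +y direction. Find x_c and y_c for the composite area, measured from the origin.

rectangular portion: A = 175 × 65 = 11375.00, centroid at (87.50, 32.50).
triangular portion: A = ½·80·65 = 2600.00, centroid at (201.67, 21.67).
ΣA = 13975.00 mm², ΣAx_c = 1519645.83 mm³, ΣAy_c = 426020.83 mm³.
x_c = 1519645.83/13975.00 = 108.74 mm; y_c = 426020.83/13975.00 = 30.48 mm.

x_c = 108.74 mm, y_c = 30.48 mm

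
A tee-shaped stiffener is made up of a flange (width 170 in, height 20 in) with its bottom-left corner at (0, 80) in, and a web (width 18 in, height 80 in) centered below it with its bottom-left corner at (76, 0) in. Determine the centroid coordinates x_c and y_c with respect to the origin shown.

x_c = 85.00 in, y_c = 75.12 in

web: A = 18 × 80 = 1440.00, centroid at (85.00, 40.00).
flange: A = 170 × 20 = 3400.00, centroid at (85.00, 90.00).
ΣA = 4840.00 in²
ΣAx_c = (1440.00)(85.00) + (3400.00)(85.00) = 411400.00 in³
ΣAy_c = (1440.00)(40.00) + (3400.00)(90.00) = 363600.00 in³
x_c = 411400.00 / 4840.00 = 85.00 in
y_c = 363600.00 / 4840.00 = 75.12 in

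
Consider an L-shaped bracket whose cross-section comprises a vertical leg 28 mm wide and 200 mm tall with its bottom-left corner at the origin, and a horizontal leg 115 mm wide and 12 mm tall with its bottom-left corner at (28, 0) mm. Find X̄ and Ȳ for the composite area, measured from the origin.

Part | A | x̄ᵢ | ȳᵢ | A·x̄ᵢ | A·ȳᵢ
vertical leg | 5600.00 | 14.00 | 100.00 | 78400.00 | 560000.00
horizontal leg | 1380.00 | 85.50 | 6.00 | 117990.00 | 8280.00
Σ | 6980.00 |  |  | 196390.00 | 568280.00
X̄ = 196390.00 / 6980.00 = 28.14 mm
Ȳ = 568280.00 / 6980.00 = 81.42 mm

X̄ = 28.14 mm, Ȳ = 81.42 mm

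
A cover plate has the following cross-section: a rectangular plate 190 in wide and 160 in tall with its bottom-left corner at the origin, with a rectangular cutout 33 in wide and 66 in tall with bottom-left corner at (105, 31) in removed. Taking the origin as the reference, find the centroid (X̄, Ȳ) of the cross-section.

Part | A | x̄ᵢ | ȳᵢ | A·x̄ᵢ | A·ȳᵢ
plate | 30400.00 | 95.00 | 80.00 | 2888000.00 | 2432000.00
hole | -2178.00 | 121.50 | 64.00 | -264627.00 | -139392.00
Σ | 28222.00 |  |  | 2623373.00 | 2292608.00
X̄ = 2623373.00 / 28222.00 = 92.95 in
Ȳ = 2292608.00 / 28222.00 = 81.23 in

X̄ = 92.95 in, Ȳ = 81.23 in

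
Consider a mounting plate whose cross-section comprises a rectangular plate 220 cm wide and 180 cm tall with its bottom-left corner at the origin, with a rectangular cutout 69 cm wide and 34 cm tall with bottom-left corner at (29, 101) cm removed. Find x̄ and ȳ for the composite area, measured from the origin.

plate: A = 220 × 180 = 39600.00, centroid at (110.00, 90.00).
hole: A = −(69 × 34) = -2346.00, centroid at (63.50, 118.00).
ΣA = 37254.00 cm², ΣAx̄ = 4207029.00 cm³, ΣAȳ = 3287172.00 cm³.
x̄ = 4207029.00/37254.00 = 112.93 cm; ȳ = 3287172.00/37254.00 = 88.24 cm.

x̄ = 112.93 cm, ȳ = 88.24 cm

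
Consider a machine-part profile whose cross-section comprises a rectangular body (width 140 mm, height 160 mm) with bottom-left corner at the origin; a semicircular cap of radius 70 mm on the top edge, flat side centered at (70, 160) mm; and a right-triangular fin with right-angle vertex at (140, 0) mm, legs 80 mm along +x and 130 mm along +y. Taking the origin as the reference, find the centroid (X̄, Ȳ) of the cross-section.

rectangular body: A = 140 × 160 = 22400.00, centroid at (70.00, 80.00).
semicircular top: A = ½π·70² = 7696.90, centroid at (70.00, 189.71).
triangular fin: A = ½·80·130 = 5200.00, centroid at (166.67, 43.33).
ΣA = 35296.90 mm²
ΣAX̄ = (22400.00)(70.00) + (7696.90)(70.00) + (5200.00)(166.67) = 2973449.81 mm³
ΣAȲ = (22400.00)(80.00) + (7696.90)(189.71) + (5200.00)(43.33) = 3477504.32 mm³
X̄ = 2973449.81 / 35296.90 = 84.24 mm
Ȳ = 3477504.32 / 35296.90 = 98.52 mm

X̄ = 84.24 mm, Ȳ = 98.52 mm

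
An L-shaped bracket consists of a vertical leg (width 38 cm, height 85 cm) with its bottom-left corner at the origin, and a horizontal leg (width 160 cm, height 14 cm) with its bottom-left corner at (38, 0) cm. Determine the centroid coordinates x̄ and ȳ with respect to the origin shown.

x̄ = 59.54 cm, ȳ = 27.96 cm

Part | A | x̄ᵢ | ȳᵢ | A·x̄ᵢ | A·ȳᵢ
vertical leg | 3230.00 | 19.00 | 42.50 | 61370.00 | 137275.00
horizontal leg | 2240.00 | 118.00 | 7.00 | 264320.00 | 15680.00
Σ | 5470.00 |  |  | 325690.00 | 152955.00
x̄ = 325690.00 / 5470.00 = 59.54 cm
ȳ = 152955.00 / 5470.00 = 27.96 cm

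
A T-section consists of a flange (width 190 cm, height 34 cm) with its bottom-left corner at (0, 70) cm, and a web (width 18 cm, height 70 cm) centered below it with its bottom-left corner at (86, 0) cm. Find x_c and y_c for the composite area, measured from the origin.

x_c = 95.00 cm, y_c = 78.51 cm

web: A = 18 × 70 = 1260.00, centroid at (95.00, 35.00).
flange: A = 190 × 34 = 6460.00, centroid at (95.00, 87.00).
ΣA = 7720.00 cm²
ΣAx_c = (1260.00)(95.00) + (6460.00)(95.00) = 733400.00 cm³
ΣAy_c = (1260.00)(35.00) + (6460.00)(87.00) = 606120.00 cm³
x_c = 733400.00 / 7720.00 = 95.00 cm
y_c = 606120.00 / 7720.00 = 78.51 cm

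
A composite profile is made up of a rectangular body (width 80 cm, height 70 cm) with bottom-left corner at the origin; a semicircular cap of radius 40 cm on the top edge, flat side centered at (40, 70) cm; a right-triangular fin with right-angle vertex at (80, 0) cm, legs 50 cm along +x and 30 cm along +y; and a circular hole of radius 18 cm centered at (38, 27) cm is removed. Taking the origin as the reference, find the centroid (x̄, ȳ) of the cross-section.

Part | A | x̄ᵢ | ȳᵢ | A·x̄ᵢ | A·ȳᵢ
rectangular body | 5600.00 | 40.00 | 35.00 | 224000.00 | 196000.00
semicircular top | 2513.27 | 40.00 | 86.98 | 100530.96 | 218595.86
triangular fin | 750.00 | 96.67 | 10.00 | 72500.00 | 7500.00
hole | -1017.88 | 38.00 | 27.00 | -38679.29 | -27482.65
Σ | 7845.40 |  |  | 358351.68 | 394613.20
x̄ = 358351.68 / 7845.40 = 45.68 cm
ȳ = 394613.20 / 7845.40 = 50.30 cm

x̄ = 45.68 cm, ȳ = 50.30 cm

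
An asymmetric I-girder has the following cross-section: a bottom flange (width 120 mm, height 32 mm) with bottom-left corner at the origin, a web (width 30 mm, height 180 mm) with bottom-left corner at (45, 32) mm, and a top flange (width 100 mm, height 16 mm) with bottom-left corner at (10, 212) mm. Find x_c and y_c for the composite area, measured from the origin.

bottom flange: A = 120 × 32 = 3840.00, centroid at (60.00, 16.00).
web: A = 30 × 180 = 5400.00, centroid at (60.00, 122.00).
top flange: A = 100 × 16 = 1600.00, centroid at (60.00, 220.00).
ΣA = 10840.00 mm², ΣAx_c = 650400.00 mm³, ΣAy_c = 1072240.00 mm³.
x_c = 650400.00/10840.00 = 60.00 mm; y_c = 1072240.00/10840.00 = 98.92 mm.

x_c = 60.00 mm, y_c = 98.92 mm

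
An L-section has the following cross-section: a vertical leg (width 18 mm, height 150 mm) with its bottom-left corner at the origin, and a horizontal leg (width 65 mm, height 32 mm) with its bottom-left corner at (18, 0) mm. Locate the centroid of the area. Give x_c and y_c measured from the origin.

x_c = 27.06 mm, y_c = 49.33 mm

vertical leg: A = 18 × 150 = 2700.00, centroid at (9.00, 75.00).
horizontal leg: A = 65 × 32 = 2080.00, centroid at (50.50, 16.00).
ΣA = 4780.00 mm²
ΣAx_c = (2700.00)(9.00) + (2080.00)(50.50) = 129340.00 mm³
ΣAy_c = (2700.00)(75.00) + (2080.00)(16.00) = 235780.00 mm³
x_c = 129340.00 / 4780.00 = 27.06 mm
y_c = 235780.00 / 4780.00 = 49.33 mm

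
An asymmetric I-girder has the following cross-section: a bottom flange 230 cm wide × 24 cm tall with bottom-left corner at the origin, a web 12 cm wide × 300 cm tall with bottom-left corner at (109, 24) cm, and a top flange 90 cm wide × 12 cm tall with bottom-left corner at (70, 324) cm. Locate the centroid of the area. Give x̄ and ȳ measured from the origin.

x̄ = 115.00 cm, ȳ = 102.85 cm

bottom flange: A = 230 × 24 = 5520.00, centroid at (115.00, 12.00).
web: A = 12 × 300 = 3600.00, centroid at (115.00, 174.00).
top flange: A = 90 × 12 = 1080.00, centroid at (115.00, 330.00).
ΣA = 10200.00 cm²
ΣAx̄ = (5520.00)(115.00) + (3600.00)(115.00) + (1080.00)(115.00) = 1173000.00 cm³
ΣAȳ = (5520.00)(12.00) + (3600.00)(174.00) + (1080.00)(330.00) = 1049040.00 cm³
x̄ = 1173000.00 / 10200.00 = 115.00 cm
ȳ = 1049040.00 / 10200.00 = 102.85 cm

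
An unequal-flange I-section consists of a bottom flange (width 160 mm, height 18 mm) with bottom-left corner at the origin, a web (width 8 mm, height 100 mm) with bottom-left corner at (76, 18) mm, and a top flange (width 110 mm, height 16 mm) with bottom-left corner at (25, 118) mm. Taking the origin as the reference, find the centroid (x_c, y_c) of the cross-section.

Part | A | x̄ᵢ | ȳᵢ | A·x̄ᵢ | A·ȳᵢ
bottom flange | 2880.00 | 80.00 | 9.00 | 230400.00 | 25920.00
web | 800.00 | 80.00 | 68.00 | 64000.00 | 54400.00
top flange | 1760.00 | 80.00 | 126.00 | 140800.00 | 221760.00
Σ | 5440.00 |  |  | 435200.00 | 302080.00
x_c = 435200.00 / 5440.00 = 80.00 mm
y_c = 302080.00 / 5440.00 = 55.53 mm

x_c = 80.00 mm, y_c = 55.53 mm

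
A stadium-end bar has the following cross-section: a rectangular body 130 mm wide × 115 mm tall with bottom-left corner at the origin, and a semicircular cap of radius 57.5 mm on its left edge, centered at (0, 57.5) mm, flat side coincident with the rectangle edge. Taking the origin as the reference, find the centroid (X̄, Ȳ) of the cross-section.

X̄ = 41.95 mm, Ȳ = 57.50 mm

rectangular body: A = 130 × 115 = 14950.00, centroid at (65.00, 57.50).
semicircular end: A = ½π·57.5² = 5193.45, centroid at (-24.40, 57.50).
ΣA = 20143.45 mm², ΣAX̄ = 845010.42 mm³, ΣAȲ = 1158248.11 mm³.
X̄ = 845010.42/20143.45 = 41.95 mm; Ȳ = 1158248.11/20143.45 = 57.50 mm.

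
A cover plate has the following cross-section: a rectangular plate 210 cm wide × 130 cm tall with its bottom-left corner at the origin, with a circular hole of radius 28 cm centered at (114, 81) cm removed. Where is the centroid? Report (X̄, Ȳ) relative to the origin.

X̄ = 104.11 cm, Ȳ = 63.41 cm

plate: A = 210 × 130 = 27300.00, centroid at (105.00, 65.00).
hole: A = −π·28² = -2463.01, centroid at (114.00, 81.00).
ΣA = 24836.99 cm²
ΣAX̄ = (27300.00)(105.00) + (-2463.01)(114.00) = 2585717.01 cm³
ΣAȲ = (27300.00)(65.00) + (-2463.01)(81.00) = 1574996.30 cm³
X̄ = 2585717.01 / 24836.99 = 104.11 cm
Ȳ = 1574996.30 / 24836.99 = 63.41 cm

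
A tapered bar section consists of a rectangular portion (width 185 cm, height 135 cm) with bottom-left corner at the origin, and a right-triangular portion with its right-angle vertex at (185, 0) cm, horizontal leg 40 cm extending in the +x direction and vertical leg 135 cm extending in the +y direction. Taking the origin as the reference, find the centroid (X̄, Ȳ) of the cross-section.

X̄ = 102.83 cm, Ȳ = 65.30 cm

rectangular portion: A = 185 × 135 = 24975.00, centroid at (92.50, 67.50).
triangular portion: A = ½·40·135 = 2700.00, centroid at (198.33, 45.00).
ΣA = 27675.00 cm²
ΣAX̄ = (24975.00)(92.50) + (2700.00)(198.33) = 2845687.50 cm³
ΣAȲ = (24975.00)(67.50) + (2700.00)(45.00) = 1807312.50 cm³
X̄ = 2845687.50 / 27675.00 = 102.83 cm
Ȳ = 1807312.50 / 27675.00 = 65.30 cm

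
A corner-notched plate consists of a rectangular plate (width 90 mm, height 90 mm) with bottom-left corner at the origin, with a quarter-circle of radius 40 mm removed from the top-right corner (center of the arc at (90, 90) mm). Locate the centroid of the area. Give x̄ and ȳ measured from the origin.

x̄ = 39.85 mm, ȳ = 39.85 mm

Part | A | x̄ᵢ | ȳᵢ | A·x̄ᵢ | A·ȳᵢ
plate | 8100.00 | 45.00 | 45.00 | 364500.00 | 364500.00
removed quarter-circle | -1256.64 | 73.02 | 73.02 | -91764.00 | -91764.00
Σ | 6843.36 |  |  | 272736.00 | 272736.00
x̄ = 272736.00 / 6843.36 = 39.85 mm
ȳ = 272736.00 / 6843.36 = 39.85 mm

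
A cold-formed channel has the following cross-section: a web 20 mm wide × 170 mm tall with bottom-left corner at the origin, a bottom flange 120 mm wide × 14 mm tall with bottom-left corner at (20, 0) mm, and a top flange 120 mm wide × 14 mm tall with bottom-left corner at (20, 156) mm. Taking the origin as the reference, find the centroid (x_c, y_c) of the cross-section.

web: A = 20 × 170 = 3400.00, centroid at (10.00, 85.00).
bottom flange: A = 120 × 14 = 1680.00, centroid at (80.00, 7.00).
top flange: A = 120 × 14 = 1680.00, centroid at (80.00, 163.00).
ΣA = 6760.00 mm², ΣAx_c = 302800.00 mm³, ΣAy_c = 574600.00 mm³.
x_c = 302800.00/6760.00 = 44.79 mm; y_c = 574600.00/6760.00 = 85.00 mm.

x_c = 44.79 mm, y_c = 85.00 mm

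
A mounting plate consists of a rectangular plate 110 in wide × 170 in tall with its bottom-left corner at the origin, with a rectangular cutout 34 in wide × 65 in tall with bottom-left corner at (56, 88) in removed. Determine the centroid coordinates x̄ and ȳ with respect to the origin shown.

x̄ = 52.59 in, ȳ = 80.24 in

plate: A = 110 × 170 = 18700.00, centroid at (55.00, 85.00).
hole: A = −(34 × 65) = -2210.00, centroid at (73.00, 120.50).
ΣA = 16490.00 in², ΣAx̄ = 867170.00 in³, ΣAȳ = 1323195.00 in³.
x̄ = 867170.00/16490.00 = 52.59 in; ȳ = 1323195.00/16490.00 = 80.24 in.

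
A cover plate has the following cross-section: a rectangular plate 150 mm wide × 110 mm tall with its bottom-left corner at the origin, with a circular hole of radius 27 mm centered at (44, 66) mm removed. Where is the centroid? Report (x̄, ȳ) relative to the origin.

x̄ = 80.00 mm, ȳ = 53.23 mm

Part | A | x̄ᵢ | ȳᵢ | A·x̄ᵢ | A·ȳᵢ
plate | 16500.00 | 75.00 | 55.00 | 1237500.00 | 907500.00
hole | -2290.22 | 44.00 | 66.00 | -100769.73 | -151154.59
Σ | 14209.78 |  |  | 1136730.27 | 756345.41
x̄ = 1136730.27 / 14209.78 = 80.00 mm
ȳ = 756345.41 / 14209.78 = 53.23 mm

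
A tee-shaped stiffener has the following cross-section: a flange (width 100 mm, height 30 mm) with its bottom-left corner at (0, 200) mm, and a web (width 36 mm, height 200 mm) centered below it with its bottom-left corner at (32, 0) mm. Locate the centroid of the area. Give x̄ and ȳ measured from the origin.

x̄ = 50.00 mm, ȳ = 133.82 mm

web: A = 36 × 200 = 7200.00, centroid at (50.00, 100.00).
flange: A = 100 × 30 = 3000.00, centroid at (50.00, 215.00).
ΣA = 10200.00 mm², ΣAx̄ = 510000.00 mm³, ΣAȳ = 1365000.00 mm³.
x̄ = 510000.00/10200.00 = 50.00 mm; ȳ = 1365000.00/10200.00 = 133.82 mm.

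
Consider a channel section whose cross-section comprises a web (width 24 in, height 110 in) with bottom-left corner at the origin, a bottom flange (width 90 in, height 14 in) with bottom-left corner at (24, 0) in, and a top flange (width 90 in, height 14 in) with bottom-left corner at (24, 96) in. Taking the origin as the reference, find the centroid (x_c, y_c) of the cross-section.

x_c = 39.84 in, y_c = 55.00 in

Part | A | x̄ᵢ | ȳᵢ | A·x̄ᵢ | A·ȳᵢ
web | 2640.00 | 12.00 | 55.00 | 31680.00 | 145200.00
bottom flange | 1260.00 | 69.00 | 7.00 | 86940.00 | 8820.00
top flange | 1260.00 | 69.00 | 103.00 | 86940.00 | 129780.00
Σ | 5160.00 |  |  | 205560.00 | 283800.00
x_c = 205560.00 / 5160.00 = 39.84 in
y_c = 283800.00 / 5160.00 = 55.00 in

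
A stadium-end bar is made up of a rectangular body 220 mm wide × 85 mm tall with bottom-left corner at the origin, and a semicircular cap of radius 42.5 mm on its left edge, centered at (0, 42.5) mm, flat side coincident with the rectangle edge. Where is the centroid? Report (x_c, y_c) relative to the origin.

x_c = 93.13 mm, y_c = 42.50 mm

Part | A | x̄ᵢ | ȳᵢ | A·x̄ᵢ | A·ȳᵢ
rectangular body | 18700.00 | 110.00 | 42.50 | 2057000.00 | 794750.00
semicircular end | 2837.25 | -18.04 | 42.50 | -51177.08 | 120583.16
Σ | 21537.25 |  |  | 2005822.92 | 915333.16
x_c = 2005822.92 / 21537.25 = 93.13 mm
y_c = 915333.16 / 21537.25 = 42.50 mm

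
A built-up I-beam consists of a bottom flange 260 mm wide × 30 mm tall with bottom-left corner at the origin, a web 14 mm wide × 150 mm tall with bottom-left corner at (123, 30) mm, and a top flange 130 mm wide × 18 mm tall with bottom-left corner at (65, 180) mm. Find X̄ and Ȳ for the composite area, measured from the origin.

X̄ = 130.00 mm, Ȳ = 63.71 mm

bottom flange: A = 260 × 30 = 7800.00, centroid at (130.00, 15.00).
web: A = 14 × 150 = 2100.00, centroid at (130.00, 105.00).
top flange: A = 130 × 18 = 2340.00, centroid at (130.00, 189.00).
ΣA = 12240.00 mm²
ΣAX̄ = (7800.00)(130.00) + (2100.00)(130.00) + (2340.00)(130.00) = 1591200.00 mm³
ΣAȲ = (7800.00)(15.00) + (2100.00)(105.00) + (2340.00)(189.00) = 779760.00 mm³
X̄ = 1591200.00 / 12240.00 = 130.00 mm
Ȳ = 779760.00 / 12240.00 = 63.71 mm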